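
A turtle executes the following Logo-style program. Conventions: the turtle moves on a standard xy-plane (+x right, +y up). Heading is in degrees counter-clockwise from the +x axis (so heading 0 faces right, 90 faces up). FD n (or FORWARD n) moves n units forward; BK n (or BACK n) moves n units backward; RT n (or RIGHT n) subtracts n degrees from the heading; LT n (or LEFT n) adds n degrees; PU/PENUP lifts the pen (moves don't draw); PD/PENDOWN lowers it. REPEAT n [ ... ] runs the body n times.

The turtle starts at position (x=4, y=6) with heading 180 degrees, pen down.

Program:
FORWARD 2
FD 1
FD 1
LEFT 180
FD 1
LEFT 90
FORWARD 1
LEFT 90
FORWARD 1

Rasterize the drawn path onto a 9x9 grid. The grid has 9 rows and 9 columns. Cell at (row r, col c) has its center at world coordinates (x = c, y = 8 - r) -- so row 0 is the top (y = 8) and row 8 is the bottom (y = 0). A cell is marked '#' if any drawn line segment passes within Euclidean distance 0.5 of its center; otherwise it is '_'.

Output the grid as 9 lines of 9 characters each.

Answer: _________
##_______
#####____
_________
_________
_________
_________
_________
_________

Derivation:
Segment 0: (4,6) -> (2,6)
Segment 1: (2,6) -> (1,6)
Segment 2: (1,6) -> (0,6)
Segment 3: (0,6) -> (1,6)
Segment 4: (1,6) -> (1,7)
Segment 5: (1,7) -> (0,7)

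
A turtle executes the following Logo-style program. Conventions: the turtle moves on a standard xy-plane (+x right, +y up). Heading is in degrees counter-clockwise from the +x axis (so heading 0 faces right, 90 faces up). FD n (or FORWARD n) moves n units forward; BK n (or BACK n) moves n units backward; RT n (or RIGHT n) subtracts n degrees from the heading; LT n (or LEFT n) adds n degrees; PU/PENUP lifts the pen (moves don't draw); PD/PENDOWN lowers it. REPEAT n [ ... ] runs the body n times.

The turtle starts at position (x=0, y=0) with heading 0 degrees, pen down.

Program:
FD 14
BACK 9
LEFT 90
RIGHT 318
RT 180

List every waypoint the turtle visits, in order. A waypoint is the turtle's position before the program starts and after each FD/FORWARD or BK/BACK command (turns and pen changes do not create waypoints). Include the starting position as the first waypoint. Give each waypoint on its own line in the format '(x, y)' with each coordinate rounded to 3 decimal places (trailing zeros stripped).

Executing turtle program step by step:
Start: pos=(0,0), heading=0, pen down
FD 14: (0,0) -> (14,0) [heading=0, draw]
BK 9: (14,0) -> (5,0) [heading=0, draw]
LT 90: heading 0 -> 90
RT 318: heading 90 -> 132
RT 180: heading 132 -> 312
Final: pos=(5,0), heading=312, 2 segment(s) drawn
Waypoints (3 total):
(0, 0)
(14, 0)
(5, 0)

Answer: (0, 0)
(14, 0)
(5, 0)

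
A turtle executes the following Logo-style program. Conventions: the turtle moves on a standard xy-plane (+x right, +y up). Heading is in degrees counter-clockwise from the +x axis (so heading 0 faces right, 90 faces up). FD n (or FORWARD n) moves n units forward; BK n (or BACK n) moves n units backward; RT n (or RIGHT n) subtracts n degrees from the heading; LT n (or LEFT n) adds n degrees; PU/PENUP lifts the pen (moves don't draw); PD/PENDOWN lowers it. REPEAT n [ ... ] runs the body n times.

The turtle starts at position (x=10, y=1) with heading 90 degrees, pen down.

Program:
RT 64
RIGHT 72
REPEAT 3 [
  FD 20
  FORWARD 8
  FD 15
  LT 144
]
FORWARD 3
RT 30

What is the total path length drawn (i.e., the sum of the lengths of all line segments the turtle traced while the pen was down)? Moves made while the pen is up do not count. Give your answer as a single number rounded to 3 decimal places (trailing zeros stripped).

Answer: 132

Derivation:
Executing turtle program step by step:
Start: pos=(10,1), heading=90, pen down
RT 64: heading 90 -> 26
RT 72: heading 26 -> 314
REPEAT 3 [
  -- iteration 1/3 --
  FD 20: (10,1) -> (23.893,-13.387) [heading=314, draw]
  FD 8: (23.893,-13.387) -> (29.45,-19.142) [heading=314, draw]
  FD 15: (29.45,-19.142) -> (39.87,-29.932) [heading=314, draw]
  LT 144: heading 314 -> 98
  -- iteration 2/3 --
  FD 20: (39.87,-29.932) -> (37.087,-10.126) [heading=98, draw]
  FD 8: (37.087,-10.126) -> (35.973,-2.204) [heading=98, draw]
  FD 15: (35.973,-2.204) -> (33.886,12.65) [heading=98, draw]
  LT 144: heading 98 -> 242
  -- iteration 3/3 --
  FD 20: (33.886,12.65) -> (24.496,-5.009) [heading=242, draw]
  FD 8: (24.496,-5.009) -> (20.741,-12.073) [heading=242, draw]
  FD 15: (20.741,-12.073) -> (13.699,-25.317) [heading=242, draw]
  LT 144: heading 242 -> 26
]
FD 3: (13.699,-25.317) -> (16.395,-24.002) [heading=26, draw]
RT 30: heading 26 -> 356
Final: pos=(16.395,-24.002), heading=356, 10 segment(s) drawn

Segment lengths:
  seg 1: (10,1) -> (23.893,-13.387), length = 20
  seg 2: (23.893,-13.387) -> (29.45,-19.142), length = 8
  seg 3: (29.45,-19.142) -> (39.87,-29.932), length = 15
  seg 4: (39.87,-29.932) -> (37.087,-10.126), length = 20
  seg 5: (37.087,-10.126) -> (35.973,-2.204), length = 8
  seg 6: (35.973,-2.204) -> (33.886,12.65), length = 15
  seg 7: (33.886,12.65) -> (24.496,-5.009), length = 20
  seg 8: (24.496,-5.009) -> (20.741,-12.073), length = 8
  seg 9: (20.741,-12.073) -> (13.699,-25.317), length = 15
  seg 10: (13.699,-25.317) -> (16.395,-24.002), length = 3
Total = 132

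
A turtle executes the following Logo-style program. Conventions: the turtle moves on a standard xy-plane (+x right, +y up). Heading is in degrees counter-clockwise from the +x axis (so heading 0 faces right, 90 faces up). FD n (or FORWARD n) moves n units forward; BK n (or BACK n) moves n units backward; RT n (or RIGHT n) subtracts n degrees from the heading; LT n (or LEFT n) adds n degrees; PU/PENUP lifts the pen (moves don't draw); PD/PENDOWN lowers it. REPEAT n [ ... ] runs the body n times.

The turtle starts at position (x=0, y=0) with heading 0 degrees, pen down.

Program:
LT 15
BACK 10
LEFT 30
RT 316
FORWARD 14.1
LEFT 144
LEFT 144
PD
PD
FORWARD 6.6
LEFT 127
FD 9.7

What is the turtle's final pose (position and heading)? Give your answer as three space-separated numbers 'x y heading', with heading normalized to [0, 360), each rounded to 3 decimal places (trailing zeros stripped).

Answer: -10.949 19.141 144

Derivation:
Executing turtle program step by step:
Start: pos=(0,0), heading=0, pen down
LT 15: heading 0 -> 15
BK 10: (0,0) -> (-9.659,-2.588) [heading=15, draw]
LT 30: heading 15 -> 45
RT 316: heading 45 -> 89
FD 14.1: (-9.659,-2.588) -> (-9.413,11.51) [heading=89, draw]
LT 144: heading 89 -> 233
LT 144: heading 233 -> 17
PD: pen down
PD: pen down
FD 6.6: (-9.413,11.51) -> (-3.102,13.439) [heading=17, draw]
LT 127: heading 17 -> 144
FD 9.7: (-3.102,13.439) -> (-10.949,19.141) [heading=144, draw]
Final: pos=(-10.949,19.141), heading=144, 4 segment(s) drawn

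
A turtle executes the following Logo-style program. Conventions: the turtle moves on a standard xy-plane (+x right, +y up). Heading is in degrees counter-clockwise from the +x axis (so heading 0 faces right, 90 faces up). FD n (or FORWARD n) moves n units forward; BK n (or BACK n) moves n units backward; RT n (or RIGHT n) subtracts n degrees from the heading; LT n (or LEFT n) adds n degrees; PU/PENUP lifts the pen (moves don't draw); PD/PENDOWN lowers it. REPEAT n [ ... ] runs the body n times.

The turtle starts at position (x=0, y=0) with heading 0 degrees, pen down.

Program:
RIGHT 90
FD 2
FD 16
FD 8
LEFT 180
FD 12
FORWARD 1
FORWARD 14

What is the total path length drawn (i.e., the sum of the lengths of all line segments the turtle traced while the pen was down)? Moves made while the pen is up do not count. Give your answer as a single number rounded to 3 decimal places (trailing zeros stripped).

Answer: 53

Derivation:
Executing turtle program step by step:
Start: pos=(0,0), heading=0, pen down
RT 90: heading 0 -> 270
FD 2: (0,0) -> (0,-2) [heading=270, draw]
FD 16: (0,-2) -> (0,-18) [heading=270, draw]
FD 8: (0,-18) -> (0,-26) [heading=270, draw]
LT 180: heading 270 -> 90
FD 12: (0,-26) -> (0,-14) [heading=90, draw]
FD 1: (0,-14) -> (0,-13) [heading=90, draw]
FD 14: (0,-13) -> (0,1) [heading=90, draw]
Final: pos=(0,1), heading=90, 6 segment(s) drawn

Segment lengths:
  seg 1: (0,0) -> (0,-2), length = 2
  seg 2: (0,-2) -> (0,-18), length = 16
  seg 3: (0,-18) -> (0,-26), length = 8
  seg 4: (0,-26) -> (0,-14), length = 12
  seg 5: (0,-14) -> (0,-13), length = 1
  seg 6: (0,-13) -> (0,1), length = 14
Total = 53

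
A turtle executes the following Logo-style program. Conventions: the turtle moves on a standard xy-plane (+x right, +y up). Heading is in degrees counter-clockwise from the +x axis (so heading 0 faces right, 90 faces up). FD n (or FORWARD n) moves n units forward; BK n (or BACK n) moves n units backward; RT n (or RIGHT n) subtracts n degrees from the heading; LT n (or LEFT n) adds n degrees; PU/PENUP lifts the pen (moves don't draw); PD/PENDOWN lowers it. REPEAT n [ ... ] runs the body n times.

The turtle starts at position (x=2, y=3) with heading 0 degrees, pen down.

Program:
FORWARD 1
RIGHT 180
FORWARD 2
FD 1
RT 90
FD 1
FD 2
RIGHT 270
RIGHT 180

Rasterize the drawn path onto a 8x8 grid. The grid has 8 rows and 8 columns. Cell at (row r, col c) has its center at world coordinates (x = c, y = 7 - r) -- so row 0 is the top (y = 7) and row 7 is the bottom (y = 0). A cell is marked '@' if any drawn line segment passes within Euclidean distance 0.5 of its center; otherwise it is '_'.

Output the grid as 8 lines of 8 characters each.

Answer: ________
@_______
@_______
@_______
@@@@____
________
________
________

Derivation:
Segment 0: (2,3) -> (3,3)
Segment 1: (3,3) -> (1,3)
Segment 2: (1,3) -> (0,3)
Segment 3: (0,3) -> (-0,4)
Segment 4: (-0,4) -> (-0,6)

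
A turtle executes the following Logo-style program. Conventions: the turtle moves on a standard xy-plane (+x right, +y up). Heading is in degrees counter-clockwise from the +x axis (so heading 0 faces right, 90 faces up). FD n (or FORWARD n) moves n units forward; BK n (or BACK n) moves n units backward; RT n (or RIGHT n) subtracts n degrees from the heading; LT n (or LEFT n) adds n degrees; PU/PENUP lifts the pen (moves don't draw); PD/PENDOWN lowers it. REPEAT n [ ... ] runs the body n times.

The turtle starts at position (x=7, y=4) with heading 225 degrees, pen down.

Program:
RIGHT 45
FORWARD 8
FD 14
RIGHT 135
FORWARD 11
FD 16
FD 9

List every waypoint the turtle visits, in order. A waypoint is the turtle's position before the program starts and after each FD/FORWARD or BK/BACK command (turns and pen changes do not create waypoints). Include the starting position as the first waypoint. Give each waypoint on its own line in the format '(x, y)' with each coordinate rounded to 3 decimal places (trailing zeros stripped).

Executing turtle program step by step:
Start: pos=(7,4), heading=225, pen down
RT 45: heading 225 -> 180
FD 8: (7,4) -> (-1,4) [heading=180, draw]
FD 14: (-1,4) -> (-15,4) [heading=180, draw]
RT 135: heading 180 -> 45
FD 11: (-15,4) -> (-7.222,11.778) [heading=45, draw]
FD 16: (-7.222,11.778) -> (4.092,23.092) [heading=45, draw]
FD 9: (4.092,23.092) -> (10.456,29.456) [heading=45, draw]
Final: pos=(10.456,29.456), heading=45, 5 segment(s) drawn
Waypoints (6 total):
(7, 4)
(-1, 4)
(-15, 4)
(-7.222, 11.778)
(4.092, 23.092)
(10.456, 29.456)

Answer: (7, 4)
(-1, 4)
(-15, 4)
(-7.222, 11.778)
(4.092, 23.092)
(10.456, 29.456)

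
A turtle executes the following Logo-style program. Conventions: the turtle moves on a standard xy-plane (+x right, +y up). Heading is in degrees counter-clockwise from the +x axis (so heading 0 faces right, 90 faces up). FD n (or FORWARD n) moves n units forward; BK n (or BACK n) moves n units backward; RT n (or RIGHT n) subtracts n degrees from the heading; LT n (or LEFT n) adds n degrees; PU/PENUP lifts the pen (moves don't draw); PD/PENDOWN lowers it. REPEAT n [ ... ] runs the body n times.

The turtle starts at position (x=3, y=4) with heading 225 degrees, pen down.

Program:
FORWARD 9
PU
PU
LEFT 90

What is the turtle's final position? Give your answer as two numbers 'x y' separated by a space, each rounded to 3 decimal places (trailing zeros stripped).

Answer: -3.364 -2.364

Derivation:
Executing turtle program step by step:
Start: pos=(3,4), heading=225, pen down
FD 9: (3,4) -> (-3.364,-2.364) [heading=225, draw]
PU: pen up
PU: pen up
LT 90: heading 225 -> 315
Final: pos=(-3.364,-2.364), heading=315, 1 segment(s) drawn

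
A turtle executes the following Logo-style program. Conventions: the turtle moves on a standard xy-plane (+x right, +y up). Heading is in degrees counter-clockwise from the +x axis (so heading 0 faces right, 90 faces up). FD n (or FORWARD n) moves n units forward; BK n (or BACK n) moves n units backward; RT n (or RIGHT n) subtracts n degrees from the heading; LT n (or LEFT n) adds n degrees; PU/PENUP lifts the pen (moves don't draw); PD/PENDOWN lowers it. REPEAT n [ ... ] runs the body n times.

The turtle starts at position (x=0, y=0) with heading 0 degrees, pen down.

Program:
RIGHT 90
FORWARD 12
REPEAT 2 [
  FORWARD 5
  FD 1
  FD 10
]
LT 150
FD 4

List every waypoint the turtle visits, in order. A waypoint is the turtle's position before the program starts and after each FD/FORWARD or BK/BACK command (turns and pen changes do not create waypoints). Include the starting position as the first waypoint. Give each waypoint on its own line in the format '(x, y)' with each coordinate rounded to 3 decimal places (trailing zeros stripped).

Executing turtle program step by step:
Start: pos=(0,0), heading=0, pen down
RT 90: heading 0 -> 270
FD 12: (0,0) -> (0,-12) [heading=270, draw]
REPEAT 2 [
  -- iteration 1/2 --
  FD 5: (0,-12) -> (0,-17) [heading=270, draw]
  FD 1: (0,-17) -> (0,-18) [heading=270, draw]
  FD 10: (0,-18) -> (0,-28) [heading=270, draw]
  -- iteration 2/2 --
  FD 5: (0,-28) -> (0,-33) [heading=270, draw]
  FD 1: (0,-33) -> (0,-34) [heading=270, draw]
  FD 10: (0,-34) -> (0,-44) [heading=270, draw]
]
LT 150: heading 270 -> 60
FD 4: (0,-44) -> (2,-40.536) [heading=60, draw]
Final: pos=(2,-40.536), heading=60, 8 segment(s) drawn
Waypoints (9 total):
(0, 0)
(0, -12)
(0, -17)
(0, -18)
(0, -28)
(0, -33)
(0, -34)
(0, -44)
(2, -40.536)

Answer: (0, 0)
(0, -12)
(0, -17)
(0, -18)
(0, -28)
(0, -33)
(0, -34)
(0, -44)
(2, -40.536)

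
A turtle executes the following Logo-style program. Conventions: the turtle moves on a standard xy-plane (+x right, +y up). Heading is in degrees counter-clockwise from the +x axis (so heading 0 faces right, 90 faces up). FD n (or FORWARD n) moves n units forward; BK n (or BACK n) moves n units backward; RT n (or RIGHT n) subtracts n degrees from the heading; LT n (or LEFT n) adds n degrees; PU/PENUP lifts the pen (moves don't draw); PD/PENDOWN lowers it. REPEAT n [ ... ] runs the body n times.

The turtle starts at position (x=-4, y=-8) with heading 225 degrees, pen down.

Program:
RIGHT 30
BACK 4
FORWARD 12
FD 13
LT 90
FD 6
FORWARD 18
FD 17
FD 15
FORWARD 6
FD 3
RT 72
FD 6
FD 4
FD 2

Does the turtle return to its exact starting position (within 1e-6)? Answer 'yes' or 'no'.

Answer: no

Derivation:
Executing turtle program step by step:
Start: pos=(-4,-8), heading=225, pen down
RT 30: heading 225 -> 195
BK 4: (-4,-8) -> (-0.136,-6.965) [heading=195, draw]
FD 12: (-0.136,-6.965) -> (-11.727,-10.071) [heading=195, draw]
FD 13: (-11.727,-10.071) -> (-24.284,-13.435) [heading=195, draw]
LT 90: heading 195 -> 285
FD 6: (-24.284,-13.435) -> (-22.732,-19.231) [heading=285, draw]
FD 18: (-22.732,-19.231) -> (-18.073,-36.617) [heading=285, draw]
FD 17: (-18.073,-36.617) -> (-13.673,-53.038) [heading=285, draw]
FD 15: (-13.673,-53.038) -> (-9.791,-67.527) [heading=285, draw]
FD 6: (-9.791,-67.527) -> (-8.238,-73.323) [heading=285, draw]
FD 3: (-8.238,-73.323) -> (-7.461,-76.22) [heading=285, draw]
RT 72: heading 285 -> 213
FD 6: (-7.461,-76.22) -> (-12.493,-79.488) [heading=213, draw]
FD 4: (-12.493,-79.488) -> (-15.848,-81.667) [heading=213, draw]
FD 2: (-15.848,-81.667) -> (-17.525,-82.756) [heading=213, draw]
Final: pos=(-17.525,-82.756), heading=213, 12 segment(s) drawn

Start position: (-4, -8)
Final position: (-17.525, -82.756)
Distance = 75.97; >= 1e-6 -> NOT closed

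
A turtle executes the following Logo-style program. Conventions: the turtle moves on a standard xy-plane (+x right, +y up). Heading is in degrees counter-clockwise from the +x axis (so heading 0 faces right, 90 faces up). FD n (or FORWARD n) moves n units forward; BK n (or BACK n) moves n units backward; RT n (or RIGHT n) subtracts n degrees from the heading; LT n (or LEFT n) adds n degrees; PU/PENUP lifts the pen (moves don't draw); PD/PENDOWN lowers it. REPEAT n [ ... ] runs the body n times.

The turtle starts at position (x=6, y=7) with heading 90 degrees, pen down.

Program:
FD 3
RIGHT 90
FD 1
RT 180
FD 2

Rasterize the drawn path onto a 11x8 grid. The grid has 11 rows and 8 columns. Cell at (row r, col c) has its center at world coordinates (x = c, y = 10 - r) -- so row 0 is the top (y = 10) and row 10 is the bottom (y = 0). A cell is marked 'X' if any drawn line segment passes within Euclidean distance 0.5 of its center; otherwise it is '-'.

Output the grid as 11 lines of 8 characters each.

Answer: -----XXX
------X-
------X-
------X-
--------
--------
--------
--------
--------
--------
--------

Derivation:
Segment 0: (6,7) -> (6,10)
Segment 1: (6,10) -> (7,10)
Segment 2: (7,10) -> (5,10)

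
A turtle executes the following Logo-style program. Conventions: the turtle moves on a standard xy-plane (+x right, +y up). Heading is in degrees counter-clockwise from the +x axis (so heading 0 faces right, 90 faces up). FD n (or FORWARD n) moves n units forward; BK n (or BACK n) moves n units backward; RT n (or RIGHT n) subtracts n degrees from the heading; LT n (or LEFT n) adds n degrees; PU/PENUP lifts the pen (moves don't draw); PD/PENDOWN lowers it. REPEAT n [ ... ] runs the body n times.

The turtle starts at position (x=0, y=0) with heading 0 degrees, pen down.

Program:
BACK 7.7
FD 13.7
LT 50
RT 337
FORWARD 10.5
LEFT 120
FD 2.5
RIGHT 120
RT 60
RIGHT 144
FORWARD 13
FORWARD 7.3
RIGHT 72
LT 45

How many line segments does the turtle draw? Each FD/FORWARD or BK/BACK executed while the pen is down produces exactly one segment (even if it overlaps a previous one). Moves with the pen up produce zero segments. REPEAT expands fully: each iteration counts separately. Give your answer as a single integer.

Answer: 6

Derivation:
Executing turtle program step by step:
Start: pos=(0,0), heading=0, pen down
BK 7.7: (0,0) -> (-7.7,0) [heading=0, draw]
FD 13.7: (-7.7,0) -> (6,0) [heading=0, draw]
LT 50: heading 0 -> 50
RT 337: heading 50 -> 73
FD 10.5: (6,0) -> (9.07,10.041) [heading=73, draw]
LT 120: heading 73 -> 193
FD 2.5: (9.07,10.041) -> (6.634,9.479) [heading=193, draw]
RT 120: heading 193 -> 73
RT 60: heading 73 -> 13
RT 144: heading 13 -> 229
FD 13: (6.634,9.479) -> (-1.895,-0.332) [heading=229, draw]
FD 7.3: (-1.895,-0.332) -> (-6.684,-5.842) [heading=229, draw]
RT 72: heading 229 -> 157
LT 45: heading 157 -> 202
Final: pos=(-6.684,-5.842), heading=202, 6 segment(s) drawn
Segments drawn: 6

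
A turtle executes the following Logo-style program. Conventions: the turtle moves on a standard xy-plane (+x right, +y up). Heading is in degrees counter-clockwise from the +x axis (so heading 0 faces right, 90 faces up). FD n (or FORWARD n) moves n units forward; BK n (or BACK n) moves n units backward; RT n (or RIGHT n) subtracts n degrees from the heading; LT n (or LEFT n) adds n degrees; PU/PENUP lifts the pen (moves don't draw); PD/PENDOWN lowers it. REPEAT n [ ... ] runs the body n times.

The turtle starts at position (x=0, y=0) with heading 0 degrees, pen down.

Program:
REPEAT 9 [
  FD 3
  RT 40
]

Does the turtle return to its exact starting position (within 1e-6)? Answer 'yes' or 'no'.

Executing turtle program step by step:
Start: pos=(0,0), heading=0, pen down
REPEAT 9 [
  -- iteration 1/9 --
  FD 3: (0,0) -> (3,0) [heading=0, draw]
  RT 40: heading 0 -> 320
  -- iteration 2/9 --
  FD 3: (3,0) -> (5.298,-1.928) [heading=320, draw]
  RT 40: heading 320 -> 280
  -- iteration 3/9 --
  FD 3: (5.298,-1.928) -> (5.819,-4.883) [heading=280, draw]
  RT 40: heading 280 -> 240
  -- iteration 4/9 --
  FD 3: (5.819,-4.883) -> (4.319,-7.481) [heading=240, draw]
  RT 40: heading 240 -> 200
  -- iteration 5/9 --
  FD 3: (4.319,-7.481) -> (1.5,-8.507) [heading=200, draw]
  RT 40: heading 200 -> 160
  -- iteration 6/9 --
  FD 3: (1.5,-8.507) -> (-1.319,-7.481) [heading=160, draw]
  RT 40: heading 160 -> 120
  -- iteration 7/9 --
  FD 3: (-1.319,-7.481) -> (-2.819,-4.883) [heading=120, draw]
  RT 40: heading 120 -> 80
  -- iteration 8/9 --
  FD 3: (-2.819,-4.883) -> (-2.298,-1.928) [heading=80, draw]
  RT 40: heading 80 -> 40
  -- iteration 9/9 --
  FD 3: (-2.298,-1.928) -> (0,0) [heading=40, draw]
  RT 40: heading 40 -> 0
]
Final: pos=(0,0), heading=0, 9 segment(s) drawn

Start position: (0, 0)
Final position: (0, 0)
Distance = 0; < 1e-6 -> CLOSED

Answer: yes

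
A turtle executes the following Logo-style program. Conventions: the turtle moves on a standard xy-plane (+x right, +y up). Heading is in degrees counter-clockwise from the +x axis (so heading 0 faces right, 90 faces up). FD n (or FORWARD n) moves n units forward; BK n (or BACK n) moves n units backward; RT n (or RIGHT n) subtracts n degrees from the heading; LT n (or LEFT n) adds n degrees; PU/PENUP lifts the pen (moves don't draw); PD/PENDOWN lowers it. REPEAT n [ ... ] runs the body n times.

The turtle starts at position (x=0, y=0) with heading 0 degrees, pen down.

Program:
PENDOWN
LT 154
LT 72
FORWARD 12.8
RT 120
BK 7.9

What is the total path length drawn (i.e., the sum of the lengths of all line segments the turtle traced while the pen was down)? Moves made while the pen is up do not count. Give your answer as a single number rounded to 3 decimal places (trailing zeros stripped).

Answer: 20.7

Derivation:
Executing turtle program step by step:
Start: pos=(0,0), heading=0, pen down
PD: pen down
LT 154: heading 0 -> 154
LT 72: heading 154 -> 226
FD 12.8: (0,0) -> (-8.892,-9.208) [heading=226, draw]
RT 120: heading 226 -> 106
BK 7.9: (-8.892,-9.208) -> (-6.714,-16.802) [heading=106, draw]
Final: pos=(-6.714,-16.802), heading=106, 2 segment(s) drawn

Segment lengths:
  seg 1: (0,0) -> (-8.892,-9.208), length = 12.8
  seg 2: (-8.892,-9.208) -> (-6.714,-16.802), length = 7.9
Total = 20.7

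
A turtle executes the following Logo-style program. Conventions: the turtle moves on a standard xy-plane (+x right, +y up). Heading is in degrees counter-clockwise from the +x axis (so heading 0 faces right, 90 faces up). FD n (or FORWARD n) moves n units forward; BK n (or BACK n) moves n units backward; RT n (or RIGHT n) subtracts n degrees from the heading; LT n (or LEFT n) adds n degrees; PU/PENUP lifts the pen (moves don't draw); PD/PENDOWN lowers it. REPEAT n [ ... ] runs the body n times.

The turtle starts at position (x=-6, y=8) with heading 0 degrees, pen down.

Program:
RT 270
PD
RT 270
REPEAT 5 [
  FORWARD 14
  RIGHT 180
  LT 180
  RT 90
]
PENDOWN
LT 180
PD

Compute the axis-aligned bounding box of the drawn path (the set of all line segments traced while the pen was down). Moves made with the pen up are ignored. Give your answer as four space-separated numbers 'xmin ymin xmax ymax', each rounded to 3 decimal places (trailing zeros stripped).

Answer: -20 8 -6 22

Derivation:
Executing turtle program step by step:
Start: pos=(-6,8), heading=0, pen down
RT 270: heading 0 -> 90
PD: pen down
RT 270: heading 90 -> 180
REPEAT 5 [
  -- iteration 1/5 --
  FD 14: (-6,8) -> (-20,8) [heading=180, draw]
  RT 180: heading 180 -> 0
  LT 180: heading 0 -> 180
  RT 90: heading 180 -> 90
  -- iteration 2/5 --
  FD 14: (-20,8) -> (-20,22) [heading=90, draw]
  RT 180: heading 90 -> 270
  LT 180: heading 270 -> 90
  RT 90: heading 90 -> 0
  -- iteration 3/5 --
  FD 14: (-20,22) -> (-6,22) [heading=0, draw]
  RT 180: heading 0 -> 180
  LT 180: heading 180 -> 0
  RT 90: heading 0 -> 270
  -- iteration 4/5 --
  FD 14: (-6,22) -> (-6,8) [heading=270, draw]
  RT 180: heading 270 -> 90
  LT 180: heading 90 -> 270
  RT 90: heading 270 -> 180
  -- iteration 5/5 --
  FD 14: (-6,8) -> (-20,8) [heading=180, draw]
  RT 180: heading 180 -> 0
  LT 180: heading 0 -> 180
  RT 90: heading 180 -> 90
]
PD: pen down
LT 180: heading 90 -> 270
PD: pen down
Final: pos=(-20,8), heading=270, 5 segment(s) drawn

Segment endpoints: x in {-20, -20, -6, -6, -6}, y in {8, 8, 8, 22, 22}
xmin=-20, ymin=8, xmax=-6, ymax=22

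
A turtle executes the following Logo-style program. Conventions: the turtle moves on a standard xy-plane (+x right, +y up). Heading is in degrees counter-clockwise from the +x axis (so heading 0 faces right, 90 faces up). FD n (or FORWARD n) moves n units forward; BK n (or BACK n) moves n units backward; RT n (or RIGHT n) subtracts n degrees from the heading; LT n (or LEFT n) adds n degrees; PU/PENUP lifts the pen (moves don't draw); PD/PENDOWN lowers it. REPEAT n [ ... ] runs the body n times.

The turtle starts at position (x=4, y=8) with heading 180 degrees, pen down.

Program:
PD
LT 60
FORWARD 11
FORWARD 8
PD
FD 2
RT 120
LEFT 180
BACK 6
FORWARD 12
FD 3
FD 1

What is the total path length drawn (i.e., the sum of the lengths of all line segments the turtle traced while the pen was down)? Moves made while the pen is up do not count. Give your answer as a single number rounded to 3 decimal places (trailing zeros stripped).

Executing turtle program step by step:
Start: pos=(4,8), heading=180, pen down
PD: pen down
LT 60: heading 180 -> 240
FD 11: (4,8) -> (-1.5,-1.526) [heading=240, draw]
FD 8: (-1.5,-1.526) -> (-5.5,-8.454) [heading=240, draw]
PD: pen down
FD 2: (-5.5,-8.454) -> (-6.5,-10.187) [heading=240, draw]
RT 120: heading 240 -> 120
LT 180: heading 120 -> 300
BK 6: (-6.5,-10.187) -> (-9.5,-4.99) [heading=300, draw]
FD 12: (-9.5,-4.99) -> (-3.5,-15.383) [heading=300, draw]
FD 3: (-3.5,-15.383) -> (-2,-17.981) [heading=300, draw]
FD 1: (-2,-17.981) -> (-1.5,-18.847) [heading=300, draw]
Final: pos=(-1.5,-18.847), heading=300, 7 segment(s) drawn

Segment lengths:
  seg 1: (4,8) -> (-1.5,-1.526), length = 11
  seg 2: (-1.5,-1.526) -> (-5.5,-8.454), length = 8
  seg 3: (-5.5,-8.454) -> (-6.5,-10.187), length = 2
  seg 4: (-6.5,-10.187) -> (-9.5,-4.99), length = 6
  seg 5: (-9.5,-4.99) -> (-3.5,-15.383), length = 12
  seg 6: (-3.5,-15.383) -> (-2,-17.981), length = 3
  seg 7: (-2,-17.981) -> (-1.5,-18.847), length = 1
Total = 43

Answer: 43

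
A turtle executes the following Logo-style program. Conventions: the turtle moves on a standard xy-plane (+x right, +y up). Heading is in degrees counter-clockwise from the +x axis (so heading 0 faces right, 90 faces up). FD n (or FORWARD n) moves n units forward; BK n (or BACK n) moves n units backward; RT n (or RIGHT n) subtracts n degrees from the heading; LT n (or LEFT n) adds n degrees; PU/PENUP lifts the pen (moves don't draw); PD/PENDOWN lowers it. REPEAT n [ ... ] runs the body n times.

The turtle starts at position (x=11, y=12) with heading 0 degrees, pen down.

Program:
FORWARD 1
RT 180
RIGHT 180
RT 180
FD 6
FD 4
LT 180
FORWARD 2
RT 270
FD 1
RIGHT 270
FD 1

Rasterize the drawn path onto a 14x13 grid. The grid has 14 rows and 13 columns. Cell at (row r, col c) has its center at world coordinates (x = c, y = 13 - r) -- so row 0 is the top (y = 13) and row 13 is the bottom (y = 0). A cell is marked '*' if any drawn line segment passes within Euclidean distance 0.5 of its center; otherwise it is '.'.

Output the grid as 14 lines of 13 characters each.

Answer: ...**........
..***********
.............
.............
.............
.............
.............
.............
.............
.............
.............
.............
.............
.............

Derivation:
Segment 0: (11,12) -> (12,12)
Segment 1: (12,12) -> (6,12)
Segment 2: (6,12) -> (2,12)
Segment 3: (2,12) -> (4,12)
Segment 4: (4,12) -> (4,13)
Segment 5: (4,13) -> (3,13)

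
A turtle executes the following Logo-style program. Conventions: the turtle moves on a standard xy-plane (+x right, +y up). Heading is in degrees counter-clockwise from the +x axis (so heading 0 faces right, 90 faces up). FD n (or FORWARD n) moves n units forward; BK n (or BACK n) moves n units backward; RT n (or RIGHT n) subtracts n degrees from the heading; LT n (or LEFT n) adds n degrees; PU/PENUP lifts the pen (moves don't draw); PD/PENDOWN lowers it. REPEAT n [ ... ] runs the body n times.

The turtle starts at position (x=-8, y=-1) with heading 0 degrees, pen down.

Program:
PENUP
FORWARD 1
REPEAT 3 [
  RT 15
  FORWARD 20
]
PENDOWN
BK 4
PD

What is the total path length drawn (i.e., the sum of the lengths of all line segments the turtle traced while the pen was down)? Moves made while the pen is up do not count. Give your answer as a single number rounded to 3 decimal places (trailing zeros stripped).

Executing turtle program step by step:
Start: pos=(-8,-1), heading=0, pen down
PU: pen up
FD 1: (-8,-1) -> (-7,-1) [heading=0, move]
REPEAT 3 [
  -- iteration 1/3 --
  RT 15: heading 0 -> 345
  FD 20: (-7,-1) -> (12.319,-6.176) [heading=345, move]
  -- iteration 2/3 --
  RT 15: heading 345 -> 330
  FD 20: (12.319,-6.176) -> (29.639,-16.176) [heading=330, move]
  -- iteration 3/3 --
  RT 15: heading 330 -> 315
  FD 20: (29.639,-16.176) -> (43.781,-30.319) [heading=315, move]
]
PD: pen down
BK 4: (43.781,-30.319) -> (40.953,-27.49) [heading=315, draw]
PD: pen down
Final: pos=(40.953,-27.49), heading=315, 1 segment(s) drawn

Segment lengths:
  seg 1: (43.781,-30.319) -> (40.953,-27.49), length = 4
Total = 4

Answer: 4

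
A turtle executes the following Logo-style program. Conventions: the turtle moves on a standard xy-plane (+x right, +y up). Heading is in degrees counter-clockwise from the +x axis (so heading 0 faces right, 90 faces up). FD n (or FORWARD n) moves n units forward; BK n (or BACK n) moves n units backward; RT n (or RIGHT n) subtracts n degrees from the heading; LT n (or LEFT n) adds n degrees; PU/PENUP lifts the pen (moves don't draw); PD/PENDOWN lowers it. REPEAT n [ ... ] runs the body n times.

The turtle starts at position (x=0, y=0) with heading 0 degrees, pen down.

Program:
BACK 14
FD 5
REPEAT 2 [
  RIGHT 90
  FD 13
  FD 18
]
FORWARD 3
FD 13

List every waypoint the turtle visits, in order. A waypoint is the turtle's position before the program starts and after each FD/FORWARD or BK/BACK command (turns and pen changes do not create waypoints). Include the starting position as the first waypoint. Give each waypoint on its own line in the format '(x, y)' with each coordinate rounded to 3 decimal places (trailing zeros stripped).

Answer: (0, 0)
(-14, 0)
(-9, 0)
(-9, -13)
(-9, -31)
(-22, -31)
(-40, -31)
(-43, -31)
(-56, -31)

Derivation:
Executing turtle program step by step:
Start: pos=(0,0), heading=0, pen down
BK 14: (0,0) -> (-14,0) [heading=0, draw]
FD 5: (-14,0) -> (-9,0) [heading=0, draw]
REPEAT 2 [
  -- iteration 1/2 --
  RT 90: heading 0 -> 270
  FD 13: (-9,0) -> (-9,-13) [heading=270, draw]
  FD 18: (-9,-13) -> (-9,-31) [heading=270, draw]
  -- iteration 2/2 --
  RT 90: heading 270 -> 180
  FD 13: (-9,-31) -> (-22,-31) [heading=180, draw]
  FD 18: (-22,-31) -> (-40,-31) [heading=180, draw]
]
FD 3: (-40,-31) -> (-43,-31) [heading=180, draw]
FD 13: (-43,-31) -> (-56,-31) [heading=180, draw]
Final: pos=(-56,-31), heading=180, 8 segment(s) drawn
Waypoints (9 total):
(0, 0)
(-14, 0)
(-9, 0)
(-9, -13)
(-9, -31)
(-22, -31)
(-40, -31)
(-43, -31)
(-56, -31)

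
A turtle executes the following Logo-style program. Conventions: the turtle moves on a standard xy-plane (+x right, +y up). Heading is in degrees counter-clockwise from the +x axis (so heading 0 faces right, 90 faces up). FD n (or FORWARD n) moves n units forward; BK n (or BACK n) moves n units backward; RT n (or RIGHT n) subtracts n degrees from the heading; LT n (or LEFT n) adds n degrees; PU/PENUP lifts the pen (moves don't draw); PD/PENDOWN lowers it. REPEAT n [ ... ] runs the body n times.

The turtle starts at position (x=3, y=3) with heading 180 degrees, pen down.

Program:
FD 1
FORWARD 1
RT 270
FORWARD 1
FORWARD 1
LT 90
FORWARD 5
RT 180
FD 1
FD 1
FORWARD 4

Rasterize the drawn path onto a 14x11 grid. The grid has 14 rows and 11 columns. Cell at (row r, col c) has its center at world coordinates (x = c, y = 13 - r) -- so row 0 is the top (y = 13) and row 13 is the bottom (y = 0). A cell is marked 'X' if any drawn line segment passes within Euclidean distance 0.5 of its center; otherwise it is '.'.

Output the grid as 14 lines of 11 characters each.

Segment 0: (3,3) -> (2,3)
Segment 1: (2,3) -> (1,3)
Segment 2: (1,3) -> (1,2)
Segment 3: (1,2) -> (1,1)
Segment 4: (1,1) -> (6,1)
Segment 5: (6,1) -> (5,1)
Segment 6: (5,1) -> (4,1)
Segment 7: (4,1) -> (0,1)

Answer: ...........
...........
...........
...........
...........
...........
...........
...........
...........
...........
.XXX.......
.X.........
XXXXXXX....
...........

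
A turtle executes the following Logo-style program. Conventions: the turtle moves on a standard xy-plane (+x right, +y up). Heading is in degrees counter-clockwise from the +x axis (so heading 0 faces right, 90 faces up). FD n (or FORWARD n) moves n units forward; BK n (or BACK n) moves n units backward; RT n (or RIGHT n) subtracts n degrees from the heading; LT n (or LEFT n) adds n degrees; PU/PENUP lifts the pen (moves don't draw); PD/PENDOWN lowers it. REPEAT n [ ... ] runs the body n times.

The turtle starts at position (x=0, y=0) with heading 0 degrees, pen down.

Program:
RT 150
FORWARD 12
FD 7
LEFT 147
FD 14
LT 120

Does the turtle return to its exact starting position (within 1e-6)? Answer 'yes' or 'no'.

Answer: no

Derivation:
Executing turtle program step by step:
Start: pos=(0,0), heading=0, pen down
RT 150: heading 0 -> 210
FD 12: (0,0) -> (-10.392,-6) [heading=210, draw]
FD 7: (-10.392,-6) -> (-16.454,-9.5) [heading=210, draw]
LT 147: heading 210 -> 357
FD 14: (-16.454,-9.5) -> (-2.474,-10.233) [heading=357, draw]
LT 120: heading 357 -> 117
Final: pos=(-2.474,-10.233), heading=117, 3 segment(s) drawn

Start position: (0, 0)
Final position: (-2.474, -10.233)
Distance = 10.527; >= 1e-6 -> NOT closed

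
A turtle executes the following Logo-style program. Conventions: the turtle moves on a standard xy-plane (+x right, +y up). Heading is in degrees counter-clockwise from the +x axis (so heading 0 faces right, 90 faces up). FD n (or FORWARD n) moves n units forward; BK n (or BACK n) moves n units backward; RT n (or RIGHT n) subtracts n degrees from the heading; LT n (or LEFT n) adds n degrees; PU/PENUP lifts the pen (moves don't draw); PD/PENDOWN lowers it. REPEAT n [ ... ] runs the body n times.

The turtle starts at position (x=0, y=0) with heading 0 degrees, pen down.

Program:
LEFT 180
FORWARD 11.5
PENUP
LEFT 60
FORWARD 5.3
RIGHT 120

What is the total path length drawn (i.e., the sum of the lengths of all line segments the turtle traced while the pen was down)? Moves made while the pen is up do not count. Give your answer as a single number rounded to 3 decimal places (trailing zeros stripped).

Executing turtle program step by step:
Start: pos=(0,0), heading=0, pen down
LT 180: heading 0 -> 180
FD 11.5: (0,0) -> (-11.5,0) [heading=180, draw]
PU: pen up
LT 60: heading 180 -> 240
FD 5.3: (-11.5,0) -> (-14.15,-4.59) [heading=240, move]
RT 120: heading 240 -> 120
Final: pos=(-14.15,-4.59), heading=120, 1 segment(s) drawn

Segment lengths:
  seg 1: (0,0) -> (-11.5,0), length = 11.5
Total = 11.5

Answer: 11.5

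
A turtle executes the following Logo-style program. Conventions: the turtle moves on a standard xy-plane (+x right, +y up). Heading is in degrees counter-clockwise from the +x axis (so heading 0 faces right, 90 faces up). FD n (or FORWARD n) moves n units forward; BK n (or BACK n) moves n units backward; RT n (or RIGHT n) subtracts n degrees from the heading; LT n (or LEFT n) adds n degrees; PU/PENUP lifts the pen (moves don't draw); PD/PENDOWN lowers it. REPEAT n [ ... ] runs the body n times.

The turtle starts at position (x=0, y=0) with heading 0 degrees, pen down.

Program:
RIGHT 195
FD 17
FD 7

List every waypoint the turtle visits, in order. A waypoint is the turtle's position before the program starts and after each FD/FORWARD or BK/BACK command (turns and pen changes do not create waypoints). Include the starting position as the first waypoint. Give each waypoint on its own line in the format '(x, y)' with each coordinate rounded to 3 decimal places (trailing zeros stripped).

Answer: (0, 0)
(-16.421, 4.4)
(-23.182, 6.212)

Derivation:
Executing turtle program step by step:
Start: pos=(0,0), heading=0, pen down
RT 195: heading 0 -> 165
FD 17: (0,0) -> (-16.421,4.4) [heading=165, draw]
FD 7: (-16.421,4.4) -> (-23.182,6.212) [heading=165, draw]
Final: pos=(-23.182,6.212), heading=165, 2 segment(s) drawn
Waypoints (3 total):
(0, 0)
(-16.421, 4.4)
(-23.182, 6.212)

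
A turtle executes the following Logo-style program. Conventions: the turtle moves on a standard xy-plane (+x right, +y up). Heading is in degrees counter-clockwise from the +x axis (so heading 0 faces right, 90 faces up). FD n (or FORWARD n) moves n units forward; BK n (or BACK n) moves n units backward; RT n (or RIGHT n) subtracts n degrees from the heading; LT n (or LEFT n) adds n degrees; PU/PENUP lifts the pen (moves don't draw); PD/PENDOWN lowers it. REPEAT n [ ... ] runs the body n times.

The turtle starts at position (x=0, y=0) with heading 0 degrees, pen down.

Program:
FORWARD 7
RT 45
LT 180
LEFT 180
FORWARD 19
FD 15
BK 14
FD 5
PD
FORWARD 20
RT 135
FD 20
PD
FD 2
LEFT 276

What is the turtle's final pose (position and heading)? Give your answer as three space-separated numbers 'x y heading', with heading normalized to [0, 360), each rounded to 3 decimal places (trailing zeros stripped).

Executing turtle program step by step:
Start: pos=(0,0), heading=0, pen down
FD 7: (0,0) -> (7,0) [heading=0, draw]
RT 45: heading 0 -> 315
LT 180: heading 315 -> 135
LT 180: heading 135 -> 315
FD 19: (7,0) -> (20.435,-13.435) [heading=315, draw]
FD 15: (20.435,-13.435) -> (31.042,-24.042) [heading=315, draw]
BK 14: (31.042,-24.042) -> (21.142,-14.142) [heading=315, draw]
FD 5: (21.142,-14.142) -> (24.678,-17.678) [heading=315, draw]
PD: pen down
FD 20: (24.678,-17.678) -> (38.82,-31.82) [heading=315, draw]
RT 135: heading 315 -> 180
FD 20: (38.82,-31.82) -> (18.82,-31.82) [heading=180, draw]
PD: pen down
FD 2: (18.82,-31.82) -> (16.82,-31.82) [heading=180, draw]
LT 276: heading 180 -> 96
Final: pos=(16.82,-31.82), heading=96, 8 segment(s) drawn

Answer: 16.82 -31.82 96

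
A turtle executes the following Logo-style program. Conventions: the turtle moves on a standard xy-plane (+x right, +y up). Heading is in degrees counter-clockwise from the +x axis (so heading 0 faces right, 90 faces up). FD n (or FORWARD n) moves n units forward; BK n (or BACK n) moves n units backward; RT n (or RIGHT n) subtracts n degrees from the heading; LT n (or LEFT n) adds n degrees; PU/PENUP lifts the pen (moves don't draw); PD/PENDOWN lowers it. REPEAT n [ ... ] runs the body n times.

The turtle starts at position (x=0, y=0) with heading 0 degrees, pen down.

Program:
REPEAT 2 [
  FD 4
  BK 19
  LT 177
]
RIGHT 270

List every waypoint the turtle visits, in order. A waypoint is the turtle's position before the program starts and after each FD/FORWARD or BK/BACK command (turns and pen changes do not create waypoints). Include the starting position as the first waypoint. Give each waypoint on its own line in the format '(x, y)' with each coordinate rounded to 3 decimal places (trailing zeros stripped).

Answer: (0, 0)
(4, 0)
(-15, 0)
(-18.995, 0.209)
(-0.021, -0.785)

Derivation:
Executing turtle program step by step:
Start: pos=(0,0), heading=0, pen down
REPEAT 2 [
  -- iteration 1/2 --
  FD 4: (0,0) -> (4,0) [heading=0, draw]
  BK 19: (4,0) -> (-15,0) [heading=0, draw]
  LT 177: heading 0 -> 177
  -- iteration 2/2 --
  FD 4: (-15,0) -> (-18.995,0.209) [heading=177, draw]
  BK 19: (-18.995,0.209) -> (-0.021,-0.785) [heading=177, draw]
  LT 177: heading 177 -> 354
]
RT 270: heading 354 -> 84
Final: pos=(-0.021,-0.785), heading=84, 4 segment(s) drawn
Waypoints (5 total):
(0, 0)
(4, 0)
(-15, 0)
(-18.995, 0.209)
(-0.021, -0.785)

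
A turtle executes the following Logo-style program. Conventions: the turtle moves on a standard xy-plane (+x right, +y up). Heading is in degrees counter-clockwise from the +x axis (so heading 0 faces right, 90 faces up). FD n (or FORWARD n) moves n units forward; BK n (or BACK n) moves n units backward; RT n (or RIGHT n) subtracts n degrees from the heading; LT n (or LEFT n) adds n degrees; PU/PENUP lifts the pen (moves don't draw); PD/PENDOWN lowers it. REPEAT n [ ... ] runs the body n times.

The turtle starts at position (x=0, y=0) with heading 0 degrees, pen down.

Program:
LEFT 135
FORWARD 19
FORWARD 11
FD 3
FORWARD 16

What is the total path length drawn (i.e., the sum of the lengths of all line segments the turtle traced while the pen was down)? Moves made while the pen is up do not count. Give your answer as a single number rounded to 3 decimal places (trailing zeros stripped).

Executing turtle program step by step:
Start: pos=(0,0), heading=0, pen down
LT 135: heading 0 -> 135
FD 19: (0,0) -> (-13.435,13.435) [heading=135, draw]
FD 11: (-13.435,13.435) -> (-21.213,21.213) [heading=135, draw]
FD 3: (-21.213,21.213) -> (-23.335,23.335) [heading=135, draw]
FD 16: (-23.335,23.335) -> (-34.648,34.648) [heading=135, draw]
Final: pos=(-34.648,34.648), heading=135, 4 segment(s) drawn

Segment lengths:
  seg 1: (0,0) -> (-13.435,13.435), length = 19
  seg 2: (-13.435,13.435) -> (-21.213,21.213), length = 11
  seg 3: (-21.213,21.213) -> (-23.335,23.335), length = 3
  seg 4: (-23.335,23.335) -> (-34.648,34.648), length = 16
Total = 49

Answer: 49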